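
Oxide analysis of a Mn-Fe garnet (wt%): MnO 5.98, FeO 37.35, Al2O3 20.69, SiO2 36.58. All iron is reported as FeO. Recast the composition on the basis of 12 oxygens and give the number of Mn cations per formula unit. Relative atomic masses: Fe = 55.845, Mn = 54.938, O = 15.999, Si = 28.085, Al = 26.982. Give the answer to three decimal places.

0.416 Mn apfu

MnO: 5.98/70.937 = 0.08430 mol → 0.08430 mol Mn, 0.08430 mol O.
FeO: 37.35/71.844 = 0.51988 mol → 0.51988 mol Fe, 0.51988 mol O.
Al2O3: 20.69/101.961 = 0.20292 mol → 0.40584 mol Al, 0.60876 mol O.
SiO2: 36.58/60.083 = 0.60882 mol → 0.60882 mol Si, 1.21764 mol O.
Total oxygen = 2.43058 mol. Normalization factor = 12/2.43058 = 4.93709.
Mn per 12 O = 0.08430 × 4.93709 = 0.416.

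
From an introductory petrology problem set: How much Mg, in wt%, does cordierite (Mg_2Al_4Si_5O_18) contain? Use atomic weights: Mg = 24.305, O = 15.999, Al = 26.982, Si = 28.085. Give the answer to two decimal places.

8.31 wt%

M(Mg_2Al_4Si_5O_18) = 584.945 g/mol.
Mg contributes 2 × 24.305 = 48.610 g per mole.
48.610/584.945 = 0.0831 → 8.31%.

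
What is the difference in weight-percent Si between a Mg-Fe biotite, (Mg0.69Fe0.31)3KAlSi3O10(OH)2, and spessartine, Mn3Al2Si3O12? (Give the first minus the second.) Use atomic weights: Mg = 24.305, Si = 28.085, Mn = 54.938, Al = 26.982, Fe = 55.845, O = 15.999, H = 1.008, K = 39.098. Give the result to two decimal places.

First mineral: 84.255 g Si in 446.586 g formula = 18.87 wt% Si.
Second mineral: 84.255 g Si in 495.021 g formula = 17.02 wt% Si.
18.87% − 17.02% gives a difference of 1.85 percentage points.

1.85 percentage points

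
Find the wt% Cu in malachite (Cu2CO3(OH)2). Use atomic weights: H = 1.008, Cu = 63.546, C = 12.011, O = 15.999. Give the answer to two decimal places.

Molar mass of Cu2CO3(OH)2: 2·63.546 + 1·12.011 + 5·15.999 + 2·1.008 = 221.114 g/mol.
Mass of Cu per formula unit: 2 × 63.546 = 127.092 g.
Weight fraction Cu = 127.092 / 221.114 = 0.5748.

57.48 wt%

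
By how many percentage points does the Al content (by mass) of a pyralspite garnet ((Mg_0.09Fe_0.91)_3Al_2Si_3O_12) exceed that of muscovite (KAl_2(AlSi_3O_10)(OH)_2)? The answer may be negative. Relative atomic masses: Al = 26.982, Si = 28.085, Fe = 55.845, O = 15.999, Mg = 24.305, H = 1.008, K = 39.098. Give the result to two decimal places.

M((Mg_0.09Fe_0.91)_3Al_2Si_3O_12) = 489.226 g/mol, so wt% Al = 53.964/489.226 × 100 = 11.03%.
M(KAl_2(AlSi_3O_10)(OH)_2) = 398.303 g/mol, so wt% Al = 80.946/398.303 × 100 = 20.32%.
11.03 − 20.32 = -9.29 pp.

-9.29 percentage points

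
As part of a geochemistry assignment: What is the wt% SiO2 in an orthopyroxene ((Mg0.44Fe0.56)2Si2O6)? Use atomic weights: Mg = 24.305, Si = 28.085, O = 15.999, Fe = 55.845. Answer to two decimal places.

50.90 wt%

Formula mass = 236.099 g/mol.
2 Si → 2.0000 mol SiO2 per formula unit; M(SiO2) = 60.083, so SiO2 mass = 120.166 g.
120.166/236.099 × 100 = 50.90 wt%.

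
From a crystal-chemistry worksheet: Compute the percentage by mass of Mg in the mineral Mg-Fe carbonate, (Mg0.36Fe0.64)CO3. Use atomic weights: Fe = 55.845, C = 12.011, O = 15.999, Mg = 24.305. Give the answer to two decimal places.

8.37 weight percent

Molar mass of (Mg0.36Fe0.64)CO3: 0.36×24.305 + 0.64×55.845 + 1×12.011 + 3×15.999 = 104.499 g/mol.
Mass of Mg per formula unit: 0.36 × 24.305 = 8.750 g.
Weight fraction Mg = 8.750 / 104.499 = 0.0837.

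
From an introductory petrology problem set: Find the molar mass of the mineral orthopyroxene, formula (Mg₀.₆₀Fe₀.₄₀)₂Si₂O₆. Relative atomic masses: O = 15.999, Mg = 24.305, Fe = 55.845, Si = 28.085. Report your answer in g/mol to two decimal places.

The formula mass is the sum 1.20(24.305) + 0.80(55.845) + 2(28.085) + 6(15.999).

226.01 g/mol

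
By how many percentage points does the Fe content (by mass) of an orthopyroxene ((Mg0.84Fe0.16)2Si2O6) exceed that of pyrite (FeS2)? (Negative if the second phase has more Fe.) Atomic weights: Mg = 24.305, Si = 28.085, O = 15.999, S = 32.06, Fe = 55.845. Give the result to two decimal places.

M((Mg0.84Fe0.16)2Si2O6) = 210.867 g/mol, so wt% Fe = 17.870/210.867 × 100 = 8.47%.
M(FeS2) = 119.965 g/mol, so wt% Fe = 55.845/119.965 × 100 = 46.55%.
8.47 − 46.55 = -38.08 pp.

-38.08 percentage points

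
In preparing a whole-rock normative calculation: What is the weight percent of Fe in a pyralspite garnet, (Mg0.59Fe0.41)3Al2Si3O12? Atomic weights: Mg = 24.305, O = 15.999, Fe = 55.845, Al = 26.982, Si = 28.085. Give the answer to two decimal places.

15.54 mass %

Formula mass = 1.77×24.305 + 1.23×55.845 + 2×26.982 + 3×28.085 + 12×15.999 = 441.916 g/mol, of which 68.689 g is Fe.
So Fe makes up 68.689/441.916 = 0.1554 of the mass, i.e. 15.54%.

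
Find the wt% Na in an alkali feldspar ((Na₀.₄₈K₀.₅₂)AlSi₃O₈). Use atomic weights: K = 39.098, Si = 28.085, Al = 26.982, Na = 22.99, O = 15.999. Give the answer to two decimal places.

4.08 wt%

Molar mass of (Na₀.₄₈K₀.₅₂)AlSi₃O₈: 0.48·22.99 + 0.52·39.098 + 1·26.982 + 3·28.085 + 8·15.999 = 270.595 g/mol.
Mass of Na per formula unit: 0.48 × 22.99 = 11.035 g.
Weight fraction Na = 11.035 / 270.595 = 0.0408.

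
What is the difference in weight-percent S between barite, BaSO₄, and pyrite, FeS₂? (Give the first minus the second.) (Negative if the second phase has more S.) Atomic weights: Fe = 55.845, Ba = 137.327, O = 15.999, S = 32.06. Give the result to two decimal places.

-39.71 percentage points

M(BaSO₄) = 233.383 g/mol, so wt% S = 32.060/233.383 × 100 = 13.74%.
M(FeS₂) = 119.965 g/mol, so wt% S = 64.120/119.965 × 100 = 53.45%.
13.74 − 53.45 = -39.71 pp.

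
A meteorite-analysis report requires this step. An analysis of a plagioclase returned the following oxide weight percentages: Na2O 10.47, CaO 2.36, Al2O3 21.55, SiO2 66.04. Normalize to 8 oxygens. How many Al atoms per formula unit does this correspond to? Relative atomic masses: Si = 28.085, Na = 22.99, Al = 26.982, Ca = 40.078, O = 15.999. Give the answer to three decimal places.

Na2O: 10.47/61.979 = 0.16893 mol → 0.33786 mol Na, 0.16893 mol O.
CaO: 2.36/56.077 = 0.04208 mol → 0.04208 mol Ca, 0.04208 mol O.
Al2O3: 21.55/101.961 = 0.21136 mol → 0.42272 mol Al, 0.63408 mol O.
SiO2: 66.04/60.083 = 1.09915 mol → 1.09915 mol Si, 2.19830 mol O.
Total oxygen = 3.04339 mol. Normalization factor = 8/3.04339 = 2.62865.
Al per 8 O = 0.42272 × 2.62865 = 1.111.

1.111 Al apfu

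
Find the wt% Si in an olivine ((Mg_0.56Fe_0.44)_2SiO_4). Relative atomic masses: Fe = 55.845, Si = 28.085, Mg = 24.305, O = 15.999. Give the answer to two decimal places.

16.67 wt%

M((Mg_0.56Fe_0.44)_2SiO_4) = 168.446 g/mol.
Si contributes 1 × 28.085 = 28.085 g per mole.
28.085/168.446 = 0.1667 → 16.67%.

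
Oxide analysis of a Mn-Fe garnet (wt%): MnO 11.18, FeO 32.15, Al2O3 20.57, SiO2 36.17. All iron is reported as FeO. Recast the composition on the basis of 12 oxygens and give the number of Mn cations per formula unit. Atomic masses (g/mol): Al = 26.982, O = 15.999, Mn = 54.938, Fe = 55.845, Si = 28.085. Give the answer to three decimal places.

MnO (M=70.937): mol = 0.15760; Mn = 0.15760, O = 0.15760.
FeO (M=71.844): mol = 0.44750; Fe = 0.44750, O = 0.44750.
Al2O3 (M=101.961): mol = 0.20174; Al = 0.40348, O = 0.60522.
SiO2 (M=60.083): mol = 0.60200; Si = 0.60200, O = 1.20400.
ΣO = 2.41432; factor = 12/ΣO = 4.97034.
Mn apfu = 0.15760 × 4.97034 = 0.783.

0.783 Mn apfu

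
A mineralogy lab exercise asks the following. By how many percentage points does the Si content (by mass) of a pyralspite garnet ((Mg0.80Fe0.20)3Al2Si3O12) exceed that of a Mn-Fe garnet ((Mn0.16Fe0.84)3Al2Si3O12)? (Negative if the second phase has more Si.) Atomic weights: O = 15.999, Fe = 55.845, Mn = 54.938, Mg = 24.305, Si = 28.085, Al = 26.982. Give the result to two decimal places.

3.02 percentage points

First mineral: 84.255 g Si in 422.046 g formula = 19.96 wt% Si.
Second mineral: 84.255 g Si in 497.307 g formula = 16.94 wt% Si.
19.96% − 16.94% gives a difference of 3.02 percentage points.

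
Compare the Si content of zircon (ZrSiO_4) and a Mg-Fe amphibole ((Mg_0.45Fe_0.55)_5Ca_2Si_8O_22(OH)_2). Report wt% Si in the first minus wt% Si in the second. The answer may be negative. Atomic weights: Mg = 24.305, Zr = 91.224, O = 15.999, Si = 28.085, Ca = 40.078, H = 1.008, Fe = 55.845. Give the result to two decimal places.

-9.67 percentage points

First mineral: 28.085 g Si in 183.305 g formula = 15.32 wt% Si.
Second mineral: 224.680 g Si in 899.088 g formula = 24.99 wt% Si.
15.32% − 24.99% gives a difference of -9.67 percentage points.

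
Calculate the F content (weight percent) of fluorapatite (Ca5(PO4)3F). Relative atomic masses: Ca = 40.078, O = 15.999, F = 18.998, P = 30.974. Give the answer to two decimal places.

3.77 weight percent

Molar mass of Ca5(PO4)3F: 5·40.078 + 3·30.974 + 12·15.999 + 1·18.998 = 504.298 g/mol.
Mass of F per formula unit: 1 × 18.998 = 18.998 g.
Weight fraction F = 18.998 / 504.298 = 0.0377.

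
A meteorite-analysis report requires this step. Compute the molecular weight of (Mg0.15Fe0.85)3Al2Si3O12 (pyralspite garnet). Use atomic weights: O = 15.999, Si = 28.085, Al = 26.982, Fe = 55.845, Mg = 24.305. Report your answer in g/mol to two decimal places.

The formula mass is the sum 0.45·24.305 + 2.55·55.845 + 2·26.982 + 3·28.085 + 12·15.999.

483.55 g/mol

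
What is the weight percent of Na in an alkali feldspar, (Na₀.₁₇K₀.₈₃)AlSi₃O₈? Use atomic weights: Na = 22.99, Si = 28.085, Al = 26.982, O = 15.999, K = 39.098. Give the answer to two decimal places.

Molar mass of (Na₀.₁₇K₀.₈₃)AlSi₃O₈: 0.17×22.99 + 0.83×39.098 + 1×26.982 + 3×28.085 + 8×15.999 = 275.589 g/mol.
Mass of Na per formula unit: 0.17 × 22.99 = 3.908 g.
Weight fraction Na = 3.908 / 275.589 = 0.0142.

1.42 mass %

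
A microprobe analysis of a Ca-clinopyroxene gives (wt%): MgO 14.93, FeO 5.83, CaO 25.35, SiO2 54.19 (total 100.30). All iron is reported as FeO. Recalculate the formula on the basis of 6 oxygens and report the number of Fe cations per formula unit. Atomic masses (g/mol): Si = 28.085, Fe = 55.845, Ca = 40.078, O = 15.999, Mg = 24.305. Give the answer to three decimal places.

14.93 wt% MgO ÷ 40.304 g/mol = 0.37043 mol, giving 0.37043 Mg and 0.37043 O.
5.83 wt% FeO ÷ 71.844 g/mol = 0.08115 mol, giving 0.08115 Fe and 0.08115 O.
25.35 wt% CaO ÷ 56.077 g/mol = 0.45206 mol, giving 0.45206 Ca and 0.45206 O.
54.19 wt% SiO2 ÷ 60.083 g/mol = 0.90192 mol, giving 0.90192 Si and 1.80384 O.
Oxygen sums to 2.70748; scaling by 6/2.70748 = 2.21608 puts the formula on 6 O.
Fe: 0.08115 × 2.21608 = 0.180 atoms per formula unit.

0.180 Fe apfu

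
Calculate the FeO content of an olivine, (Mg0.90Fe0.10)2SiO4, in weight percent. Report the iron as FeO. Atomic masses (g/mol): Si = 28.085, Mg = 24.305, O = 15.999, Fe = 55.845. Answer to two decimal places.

Molar mass of (Mg0.90Fe0.10)2SiO4 = 1.80·24.305 + 0.20·55.845 + 1·28.085 + 4·15.999 = 146.999 g/mol.
Each formula unit contains 0.20 Fe, equivalent to 0.20/1 = 0.2000 mol FeO.
M(FeO) = 1×55.845 + 1×15.999 = 71.844 g/mol.
Mass of FeO per formula unit = 0.2000 × 71.844 = 14.369 g.
FeO wt% = 14.369 / 146.999 × 100 = 9.77%.

9.77 wt%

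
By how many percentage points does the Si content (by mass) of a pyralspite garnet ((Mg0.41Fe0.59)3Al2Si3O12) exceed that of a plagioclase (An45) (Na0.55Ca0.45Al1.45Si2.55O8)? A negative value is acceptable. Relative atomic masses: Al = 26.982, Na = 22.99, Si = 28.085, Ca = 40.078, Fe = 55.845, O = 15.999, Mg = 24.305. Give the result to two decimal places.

M((Mg0.41Fe0.59)3Al2Si3O12) = 458.948 g/mol, so wt% Si = 84.255/458.948 × 100 = 18.36%.
M(Na0.55Ca0.45Al1.45Si2.55O8) = 269.412 g/mol, so wt% Si = 71.617/269.412 × 100 = 26.58%.
18.36 − 26.58 = -8.22 pp.

-8.22 percentage points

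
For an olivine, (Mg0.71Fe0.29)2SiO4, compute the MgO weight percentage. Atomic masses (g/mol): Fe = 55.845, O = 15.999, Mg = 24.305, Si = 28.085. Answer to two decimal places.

36.00 wt%

M((Mg0.71Fe0.29)2SiO4) = 158.984 g/mol; M(MgO) = 40.304 g/mol.
Moles MgO per formula unit = 1.42 Mg ÷ 1 = 1.4200.
MgO fraction = (1.4200 × 40.304) / 158.984 = 57.232/158.984 = 0.3600.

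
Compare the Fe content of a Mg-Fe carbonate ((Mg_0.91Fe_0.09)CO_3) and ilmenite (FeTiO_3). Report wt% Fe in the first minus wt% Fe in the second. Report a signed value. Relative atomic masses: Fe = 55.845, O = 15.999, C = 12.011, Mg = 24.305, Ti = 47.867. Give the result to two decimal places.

First mineral: 5.026 g Fe in 87.152 g formula = 5.77 wt% Fe.
Second mineral: 55.845 g Fe in 151.709 g formula = 36.81 wt% Fe.
5.77% − 36.81% gives a difference of -31.04 percentage points.

-31.04 percentage points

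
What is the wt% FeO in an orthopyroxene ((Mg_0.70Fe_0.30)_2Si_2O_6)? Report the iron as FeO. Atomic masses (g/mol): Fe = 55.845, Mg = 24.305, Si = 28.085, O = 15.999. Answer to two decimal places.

19.62 wt%

Molar mass of (Mg_0.70Fe_0.30)_2Si_2O_6 = 1.40×24.305 + 0.60×55.845 + 2×28.085 + 6×15.999 = 219.698 g/mol.
Each formula unit contains 0.60 Fe, equivalent to 0.60/1 = 0.6000 mol FeO.
M(FeO) = 1×55.845 + 1×15.999 = 71.844 g/mol.
Mass of FeO per formula unit = 0.6000 × 71.844 = 43.106 g.
FeO wt% = 43.106 / 219.698 × 100 = 19.62%.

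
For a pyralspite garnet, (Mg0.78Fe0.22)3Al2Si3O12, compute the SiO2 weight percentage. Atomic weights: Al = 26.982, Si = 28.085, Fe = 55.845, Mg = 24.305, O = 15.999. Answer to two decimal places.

M((Mg0.78Fe0.22)3Al2Si3O12) = 423.938 g/mol; M(SiO2) = 60.083 g/mol.
Moles SiO2 per formula unit = 3 Si ÷ 1 = 3.0000.
SiO2 fraction = (3.0000 × 60.083) / 423.938 = 180.249/423.938 = 0.4252.

42.52 wt%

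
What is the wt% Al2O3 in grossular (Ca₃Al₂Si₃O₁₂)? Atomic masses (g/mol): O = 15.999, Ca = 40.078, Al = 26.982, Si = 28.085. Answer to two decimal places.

22.64 wt%

M(Ca₃Al₂Si₃O₁₂) = 450.441 g/mol; M(Al2O3) = 101.961 g/mol.
Moles Al2O3 per formula unit = 2 Al ÷ 2 = 1.0000.
Al2O3 fraction = (1.0000 × 101.961) / 450.441 = 101.961/450.441 = 0.2264.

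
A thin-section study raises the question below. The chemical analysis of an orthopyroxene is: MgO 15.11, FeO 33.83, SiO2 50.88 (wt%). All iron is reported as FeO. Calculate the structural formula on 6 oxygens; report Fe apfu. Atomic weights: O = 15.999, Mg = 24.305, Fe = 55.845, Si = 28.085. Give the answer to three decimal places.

MgO: 15.11/40.304 = 0.37490 mol → 0.37490 mol Mg, 0.37490 mol O.
FeO: 33.83/71.844 = 0.47088 mol → 0.47088 mol Fe, 0.47088 mol O.
SiO2: 50.88/60.083 = 0.84683 mol → 0.84683 mol Si, 1.69366 mol O.
Total oxygen = 2.53944 mol. Normalization factor = 6/2.53944 = 2.36273.
Fe per 6 O = 0.47088 × 2.36273 = 1.113.

1.113 Fe apfu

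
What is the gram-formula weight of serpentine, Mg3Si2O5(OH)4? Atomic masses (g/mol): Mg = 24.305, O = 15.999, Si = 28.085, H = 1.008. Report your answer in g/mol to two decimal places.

Mg: 3 × 24.305 = 72.9150
Si: 2 × 28.085 = 56.1700
O: 9 × 15.999 = 143.9910
H: 4 × 1.008 = 4.0320
Summing the contributions gives the formula mass.

277.11 g/mol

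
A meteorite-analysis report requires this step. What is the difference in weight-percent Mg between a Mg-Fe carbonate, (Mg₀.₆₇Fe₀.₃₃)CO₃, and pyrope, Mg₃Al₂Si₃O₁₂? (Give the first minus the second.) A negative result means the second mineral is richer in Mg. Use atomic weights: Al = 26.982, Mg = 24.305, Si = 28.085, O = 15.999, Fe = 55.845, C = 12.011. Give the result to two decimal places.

-0.90 percentage points

Mg in (Mg₀.₆₇Fe₀.₃₃)CO₃: molar mass 94.721 g/mol; 0.67×24.305 = 16.284 g → 17.19 wt%.
Mg in Mg₃Al₂Si₃O₁₂: molar mass 403.122 g/mol; 3×24.305 = 72.915 g → 18.09 wt%.
Difference = 17.19 − 18.09 = -0.90 percentage points.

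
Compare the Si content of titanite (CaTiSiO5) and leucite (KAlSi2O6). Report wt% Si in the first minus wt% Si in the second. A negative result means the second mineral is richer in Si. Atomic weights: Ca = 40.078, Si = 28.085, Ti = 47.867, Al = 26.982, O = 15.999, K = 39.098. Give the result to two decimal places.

-11.41 percentage points

Si in CaTiSiO5: molar mass 196.025 g/mol; 1×28.085 = 28.085 g → 14.33 wt%.
Si in KAlSi2O6: molar mass 218.244 g/mol; 2×28.085 = 56.170 g → 25.74 wt%.
Difference = 14.33 − 25.74 = -11.41 percentage points.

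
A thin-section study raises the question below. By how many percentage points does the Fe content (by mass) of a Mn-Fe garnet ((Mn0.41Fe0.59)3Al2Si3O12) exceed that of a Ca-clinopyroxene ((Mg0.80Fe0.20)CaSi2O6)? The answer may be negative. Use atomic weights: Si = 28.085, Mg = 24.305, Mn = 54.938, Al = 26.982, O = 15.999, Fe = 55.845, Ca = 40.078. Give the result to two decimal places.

14.89 percentage points

Fe in (Mn0.41Fe0.59)3Al2Si3O12: molar mass 496.626 g/mol; 1.77×55.845 = 98.846 g → 19.90 wt%.
Fe in (Mg0.80Fe0.20)CaSi2O6: molar mass 222.855 g/mol; 0.20×55.845 = 11.169 g → 5.01 wt%.
Difference = 19.90 − 5.01 = 14.89 percentage points.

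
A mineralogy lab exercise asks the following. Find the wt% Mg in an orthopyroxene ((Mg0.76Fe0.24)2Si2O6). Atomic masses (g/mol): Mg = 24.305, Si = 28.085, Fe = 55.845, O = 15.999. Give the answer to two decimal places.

17.11 wt%

M((Mg0.76Fe0.24)2Si2O6) = 215.913 g/mol.
Mg contributes 1.52 × 24.305 = 36.944 g per mole.
36.944/215.913 = 0.1711 → 17.11%.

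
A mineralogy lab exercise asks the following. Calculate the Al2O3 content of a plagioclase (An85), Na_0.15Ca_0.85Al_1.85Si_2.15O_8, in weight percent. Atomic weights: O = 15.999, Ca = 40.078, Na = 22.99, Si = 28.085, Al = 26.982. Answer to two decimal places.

34.20 wt%

Molar mass of Na_0.15Ca_0.85Al_1.85Si_2.15O_8 = 0.15·22.99 + 0.85·40.078 + 1.85·26.982 + 2.15·28.085 + 8·15.999 = 275.806 g/mol.
Each formula unit contains 1.85 Al, equivalent to 1.85/2 = 0.9250 mol Al2O3.
M(Al2O3) = 2×26.982 + 3×15.999 = 101.961 g/mol.
Mass of Al2O3 per formula unit = 0.9250 × 101.961 = 94.314 g.
Al2O3 wt% = 94.314 / 275.806 × 100 = 34.20%.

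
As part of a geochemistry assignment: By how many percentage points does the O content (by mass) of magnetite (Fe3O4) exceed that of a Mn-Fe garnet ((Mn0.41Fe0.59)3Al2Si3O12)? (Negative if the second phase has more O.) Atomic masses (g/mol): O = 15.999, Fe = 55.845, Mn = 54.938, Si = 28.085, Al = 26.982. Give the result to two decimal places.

-11.02 percentage points

O in Fe3O4: molar mass 231.531 g/mol; 4×15.999 = 63.996 g → 27.64 wt%.
O in (Mn0.41Fe0.59)3Al2Si3O12: molar mass 496.626 g/mol; 12×15.999 = 191.988 g → 38.66 wt%.
Difference = 27.64 − 38.66 = -11.02 percentage points.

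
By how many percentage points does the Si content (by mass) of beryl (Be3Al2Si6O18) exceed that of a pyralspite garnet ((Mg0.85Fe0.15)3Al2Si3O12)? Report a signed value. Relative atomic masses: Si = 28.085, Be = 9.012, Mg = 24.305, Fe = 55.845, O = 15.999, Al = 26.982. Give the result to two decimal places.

M(Be3Al2Si6O18) = 537.492 g/mol, so wt% Si = 168.510/537.492 × 100 = 31.35%.
M((Mg0.85Fe0.15)3Al2Si3O12) = 417.315 g/mol, so wt% Si = 84.255/417.315 × 100 = 20.19%.
31.35 − 20.19 = 11.16 pp.

11.16 percentage points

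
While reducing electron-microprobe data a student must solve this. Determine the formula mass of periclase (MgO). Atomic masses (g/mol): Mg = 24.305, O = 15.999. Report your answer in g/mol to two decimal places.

Mg: 1 × 24.305 = 24.3050
O: 1 × 15.999 = 15.9990
Summing the contributions gives the formula mass.

40.30 g/mol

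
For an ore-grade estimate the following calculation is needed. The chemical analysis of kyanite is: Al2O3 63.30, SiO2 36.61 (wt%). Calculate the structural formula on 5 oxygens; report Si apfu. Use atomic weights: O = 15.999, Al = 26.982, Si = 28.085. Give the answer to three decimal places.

0.989 Si apfu

63.30 wt% Al2O3 ÷ 101.961 g/mol = 0.62083 mol, giving 1.24166 Al and 1.86249 O.
36.61 wt% SiO2 ÷ 60.083 g/mol = 0.60932 mol, giving 0.60932 Si and 1.21864 O.
Oxygen sums to 3.08113; scaling by 5/3.08113 = 1.62278 puts the formula on 5 O.
Si: 0.60932 × 1.62278 = 0.989 atoms per formula unit.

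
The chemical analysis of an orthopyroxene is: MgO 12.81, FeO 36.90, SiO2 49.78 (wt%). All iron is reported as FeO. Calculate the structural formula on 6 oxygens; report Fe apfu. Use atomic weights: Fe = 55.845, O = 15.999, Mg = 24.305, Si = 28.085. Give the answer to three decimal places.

12.81 wt% MgO ÷ 40.304 g/mol = 0.31783 mol, giving 0.31783 Mg and 0.31783 O.
36.90 wt% FeO ÷ 71.844 g/mol = 0.51361 mol, giving 0.51361 Fe and 0.51361 O.
49.78 wt% SiO2 ÷ 60.083 g/mol = 0.82852 mol, giving 0.82852 Si and 1.65704 O.
Oxygen sums to 2.48848; scaling by 6/2.48848 = 2.41111 puts the formula on 6 O.
Fe: 0.51361 × 2.41111 = 1.238 atoms per formula unit.

1.238 Fe apfu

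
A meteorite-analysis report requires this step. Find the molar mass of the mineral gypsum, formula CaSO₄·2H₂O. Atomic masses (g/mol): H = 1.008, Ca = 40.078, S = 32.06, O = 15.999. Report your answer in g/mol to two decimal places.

Ca: 1 × 40.078 = 40.0780
S: 1 × 32.06 = 32.0600
O: 6 × 15.999 = 95.9940
H: 4 × 1.008 = 4.0320
Summing the contributions gives the formula mass.

172.16 g/mol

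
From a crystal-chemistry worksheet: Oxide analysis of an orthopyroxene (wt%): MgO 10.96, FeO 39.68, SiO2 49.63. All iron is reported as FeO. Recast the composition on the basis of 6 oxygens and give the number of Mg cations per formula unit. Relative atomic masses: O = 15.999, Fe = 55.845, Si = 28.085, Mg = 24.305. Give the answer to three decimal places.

0.659 Mg apfu

MgO: 10.96/40.304 = 0.27193 mol → 0.27193 mol Mg, 0.27193 mol O.
FeO: 39.68/71.844 = 0.55231 mol → 0.55231 mol Fe, 0.55231 mol O.
SiO2: 49.63/60.083 = 0.82602 mol → 0.82602 mol Si, 1.65204 mol O.
Total oxygen = 2.47628 mol. Normalization factor = 6/2.47628 = 2.42299.
Mg per 6 O = 0.27193 × 2.42299 = 0.659.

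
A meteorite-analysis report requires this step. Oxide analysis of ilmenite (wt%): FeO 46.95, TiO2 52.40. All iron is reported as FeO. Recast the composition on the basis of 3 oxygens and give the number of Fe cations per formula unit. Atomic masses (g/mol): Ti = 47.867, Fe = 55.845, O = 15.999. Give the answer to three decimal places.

FeO (M=71.844): mol = 0.65350; Fe = 0.65350, O = 0.65350.
TiO2 (M=79.865): mol = 0.65611; Ti = 0.65611, O = 1.31222.
ΣO = 1.96572; factor = 3/ΣO = 1.52616.
Fe apfu = 0.65350 × 1.52616 = 0.997.

0.997 Fe apfu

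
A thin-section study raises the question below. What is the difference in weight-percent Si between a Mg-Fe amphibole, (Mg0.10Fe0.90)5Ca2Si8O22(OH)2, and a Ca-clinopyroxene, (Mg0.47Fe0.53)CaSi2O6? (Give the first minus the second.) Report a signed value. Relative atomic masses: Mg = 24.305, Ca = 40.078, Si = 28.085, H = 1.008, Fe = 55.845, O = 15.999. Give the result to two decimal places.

M((Mg0.10Fe0.90)5Ca2Si8O22(OH)2) = 954.283 g/mol, so wt% Si = 224.680/954.283 × 100 = 23.54%.
M((Mg0.47Fe0.53)CaSi2O6) = 233.263 g/mol, so wt% Si = 56.170/233.263 × 100 = 24.08%.
23.54 − 24.08 = -0.54 pp.

-0.54 percentage points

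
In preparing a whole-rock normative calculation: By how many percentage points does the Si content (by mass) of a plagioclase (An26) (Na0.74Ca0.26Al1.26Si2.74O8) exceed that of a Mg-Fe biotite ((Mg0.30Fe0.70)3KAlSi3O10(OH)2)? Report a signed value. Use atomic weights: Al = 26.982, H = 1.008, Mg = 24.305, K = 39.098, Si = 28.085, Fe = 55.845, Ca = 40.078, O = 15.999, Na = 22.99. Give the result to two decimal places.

Si in Na0.74Ca0.26Al1.26Si2.74O8: molar mass 266.375 g/mol; 2.74×28.085 = 76.953 g → 28.89 wt%.
Si in (Mg0.30Fe0.70)3KAlSi3O10(OH)2: molar mass 483.488 g/mol; 3×28.085 = 84.255 g → 17.43 wt%.
Difference = 28.89 − 17.43 = 11.46 percentage points.

11.46 percentage points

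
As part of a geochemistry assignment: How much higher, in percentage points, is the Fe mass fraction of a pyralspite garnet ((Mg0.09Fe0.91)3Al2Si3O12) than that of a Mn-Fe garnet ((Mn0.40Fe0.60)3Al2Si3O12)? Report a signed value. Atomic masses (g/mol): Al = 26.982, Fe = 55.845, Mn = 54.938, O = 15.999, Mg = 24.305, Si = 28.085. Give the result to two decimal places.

10.92 percentage points

Fe in (Mg0.09Fe0.91)3Al2Si3O12: molar mass 489.226 g/mol; 2.73×55.845 = 152.457 g → 31.16 wt%.
Fe in (Mn0.40Fe0.60)3Al2Si3O12: molar mass 496.654 g/mol; 1.80×55.845 = 100.521 g → 20.24 wt%.
Difference = 31.16 − 20.24 = 10.92 percentage points.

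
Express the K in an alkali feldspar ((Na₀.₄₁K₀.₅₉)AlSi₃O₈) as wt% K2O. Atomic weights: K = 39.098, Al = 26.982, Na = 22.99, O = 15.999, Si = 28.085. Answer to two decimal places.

Formula mass = 271.723 g/mol.
0.59 K → 0.2950 mol K2O per formula unit; M(K2O) = 94.195, so K2O mass = 27.788 g.
27.788/271.723 × 100 = 10.23 wt%.

10.23 wt%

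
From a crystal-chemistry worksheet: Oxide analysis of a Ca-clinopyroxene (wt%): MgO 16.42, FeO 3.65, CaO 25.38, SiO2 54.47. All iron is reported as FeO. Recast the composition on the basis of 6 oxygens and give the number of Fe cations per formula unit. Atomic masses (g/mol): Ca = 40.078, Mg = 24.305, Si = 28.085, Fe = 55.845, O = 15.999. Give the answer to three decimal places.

MgO (M=40.304): mol = 0.40740; Mg = 0.40740, O = 0.40740.
FeO (M=71.844): mol = 0.05080; Fe = 0.05080, O = 0.05080.
CaO (M=56.077): mol = 0.45259; Ca = 0.45259, O = 0.45259.
SiO2 (M=60.083): mol = 0.90658; Si = 0.90658, O = 1.81316.
ΣO = 2.72395; factor = 6/ΣO = 2.20268.
Fe apfu = 0.05080 × 2.20268 = 0.112.

0.112 Fe apfu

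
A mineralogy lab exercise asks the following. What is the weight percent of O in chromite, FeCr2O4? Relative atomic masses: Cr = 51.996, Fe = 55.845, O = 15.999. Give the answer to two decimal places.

28.59 mass %

Formula mass = 1·55.845 + 2·51.996 + 4·15.999 = 223.833 g/mol, of which 63.996 g is O.
So O makes up 63.996/223.833 = 0.2859 of the mass, i.e. 28.59%.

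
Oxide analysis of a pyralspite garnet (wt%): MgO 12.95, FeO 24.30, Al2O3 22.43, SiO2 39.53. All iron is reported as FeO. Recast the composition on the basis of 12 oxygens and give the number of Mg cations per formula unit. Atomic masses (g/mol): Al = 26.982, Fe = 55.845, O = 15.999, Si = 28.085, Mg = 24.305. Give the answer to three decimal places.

1.463 Mg apfu

MgO (M=40.304): mol = 0.32131; Mg = 0.32131, O = 0.32131.
FeO (M=71.844): mol = 0.33823; Fe = 0.33823, O = 0.33823.
Al2O3 (M=101.961): mol = 0.21999; Al = 0.43998, O = 0.65997.
SiO2 (M=60.083): mol = 0.65792; Si = 0.65792, O = 1.31584.
ΣO = 2.63535; factor = 12/ΣO = 4.55347.
Mg apfu = 0.32131 × 4.55347 = 1.463.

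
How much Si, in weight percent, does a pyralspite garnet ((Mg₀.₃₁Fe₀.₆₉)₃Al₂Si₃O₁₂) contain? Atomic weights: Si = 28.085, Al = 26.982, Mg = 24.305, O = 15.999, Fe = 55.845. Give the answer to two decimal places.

M((Mg₀.₃₁Fe₀.₆₉)₃Al₂Si₃O₁₂) = 468.410 g/mol.
Si contributes 3 × 28.085 = 84.255 g per mole.
84.255/468.410 = 0.1799 → 17.99%.

17.99 weight percent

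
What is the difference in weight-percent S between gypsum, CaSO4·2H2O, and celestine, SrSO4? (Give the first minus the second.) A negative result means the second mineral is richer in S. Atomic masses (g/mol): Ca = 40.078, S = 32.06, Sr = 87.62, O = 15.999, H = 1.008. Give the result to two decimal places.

M(CaSO4·2H2O) = 172.164 g/mol, so wt% S = 32.060/172.164 × 100 = 18.62%.
M(SrSO4) = 183.676 g/mol, so wt% S = 32.060/183.676 × 100 = 17.45%.
18.62 − 17.45 = 1.17 pp.

1.17 percentage points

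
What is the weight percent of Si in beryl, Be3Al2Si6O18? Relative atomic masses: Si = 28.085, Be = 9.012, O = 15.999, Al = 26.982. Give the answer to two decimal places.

31.35 mass %

Molar mass of Be3Al2Si6O18: 3·9.012 + 2·26.982 + 6·28.085 + 18·15.999 = 537.492 g/mol.
Mass of Si per formula unit: 6 × 28.085 = 168.510 g.
Weight fraction Si = 168.510 / 537.492 = 0.3135.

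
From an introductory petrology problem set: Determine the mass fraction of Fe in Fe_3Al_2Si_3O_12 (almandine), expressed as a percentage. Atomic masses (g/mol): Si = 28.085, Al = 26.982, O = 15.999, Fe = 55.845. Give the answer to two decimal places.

33.66 wt%

Formula mass = 3·55.845 + 2·26.982 + 3·28.085 + 12·15.999 = 497.742 g/mol, of which 167.535 g is Fe.
So Fe makes up 167.535/497.742 = 0.3366 of the mass, i.e. 33.66%.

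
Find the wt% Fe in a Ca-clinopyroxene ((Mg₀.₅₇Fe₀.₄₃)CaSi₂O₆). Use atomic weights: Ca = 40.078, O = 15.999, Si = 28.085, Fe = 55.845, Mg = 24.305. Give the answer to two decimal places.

10.44 weight percent

Formula mass = 0.57·24.305 + 0.43·55.845 + 1·40.078 + 2·28.085 + 6·15.999 = 230.109 g/mol, of which 24.013 g is Fe.
So Fe makes up 24.013/230.109 = 0.1044 of the mass, i.e. 10.44%.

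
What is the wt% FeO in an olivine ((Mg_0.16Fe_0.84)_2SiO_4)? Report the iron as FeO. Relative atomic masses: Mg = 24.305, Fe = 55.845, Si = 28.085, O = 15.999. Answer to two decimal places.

M((Mg_0.16Fe_0.84)_2SiO_4) = 193.678 g/mol; M(FeO) = 71.844 g/mol.
Moles FeO per formula unit = 1.68 Fe ÷ 1 = 1.6800.
FeO fraction = (1.6800 × 71.844) / 193.678 = 120.698/193.678 = 0.6232.

62.32 wt%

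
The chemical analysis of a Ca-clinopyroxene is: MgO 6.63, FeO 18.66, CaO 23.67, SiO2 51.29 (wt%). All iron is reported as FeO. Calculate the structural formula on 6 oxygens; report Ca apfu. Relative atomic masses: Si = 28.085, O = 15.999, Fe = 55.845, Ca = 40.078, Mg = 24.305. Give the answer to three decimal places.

6.63 wt% MgO ÷ 40.304 g/mol = 0.16450 mol, giving 0.16450 Mg and 0.16450 O.
18.66 wt% FeO ÷ 71.844 g/mol = 0.25973 mol, giving 0.25973 Fe and 0.25973 O.
23.67 wt% CaO ÷ 56.077 g/mol = 0.42210 mol, giving 0.42210 Ca and 0.42210 O.
51.29 wt% SiO2 ÷ 60.083 g/mol = 0.85365 mol, giving 0.85365 Si and 1.70730 O.
Oxygen sums to 2.55363; scaling by 6/2.55363 = 2.34960 puts the formula on 6 O.
Ca: 0.42210 × 2.34960 = 0.992 atoms per formula unit.

0.992 Ca apfu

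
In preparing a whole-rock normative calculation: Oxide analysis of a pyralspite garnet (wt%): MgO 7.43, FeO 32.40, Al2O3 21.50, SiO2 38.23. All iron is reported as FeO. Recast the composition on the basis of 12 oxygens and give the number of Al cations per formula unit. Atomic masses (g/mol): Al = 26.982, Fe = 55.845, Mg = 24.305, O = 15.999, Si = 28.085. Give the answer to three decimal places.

1.992 Al apfu

MgO: 7.43/40.304 = 0.18435 mol → 0.18435 mol Mg, 0.18435 mol O.
FeO: 32.40/71.844 = 0.45098 mol → 0.45098 mol Fe, 0.45098 mol O.
Al2O3: 21.50/101.961 = 0.21086 mol → 0.42172 mol Al, 0.63258 mol O.
SiO2: 38.23/60.083 = 0.63629 mol → 0.63629 mol Si, 1.27258 mol O.
Total oxygen = 2.54049 mol. Normalization factor = 12/2.54049 = 4.72350.
Al per 12 O = 0.42172 × 4.72350 = 1.992.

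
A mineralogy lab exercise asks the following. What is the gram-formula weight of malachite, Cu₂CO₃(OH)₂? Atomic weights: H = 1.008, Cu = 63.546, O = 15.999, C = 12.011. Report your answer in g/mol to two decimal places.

M = 2·63.546 + 1·12.011 + 5·15.999 + 2·1.008

221.11 g/mol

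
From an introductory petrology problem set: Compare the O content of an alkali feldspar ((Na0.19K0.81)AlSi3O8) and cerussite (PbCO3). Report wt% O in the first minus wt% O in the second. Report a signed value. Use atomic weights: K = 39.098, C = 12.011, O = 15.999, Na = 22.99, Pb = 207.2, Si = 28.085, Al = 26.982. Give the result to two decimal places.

M((Na0.19K0.81)AlSi3O8) = 275.266 g/mol, so wt% O = 127.992/275.266 × 100 = 46.50%.
M(PbCO3) = 267.208 g/mol, so wt% O = 47.997/267.208 × 100 = 17.96%.
46.50 − 17.96 = 28.54 pp.

28.54 percentage points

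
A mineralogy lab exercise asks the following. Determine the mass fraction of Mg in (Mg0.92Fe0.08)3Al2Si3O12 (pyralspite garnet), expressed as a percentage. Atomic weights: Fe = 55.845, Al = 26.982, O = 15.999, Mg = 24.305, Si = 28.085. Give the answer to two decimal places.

Formula mass = 2.76×24.305 + 0.24×55.845 + 2×26.982 + 3×28.085 + 12×15.999 = 410.692 g/mol, of which 67.082 g is Mg.
So Mg makes up 67.082/410.692 = 0.1633 of the mass, i.e. 16.33%.

16.33 weight percent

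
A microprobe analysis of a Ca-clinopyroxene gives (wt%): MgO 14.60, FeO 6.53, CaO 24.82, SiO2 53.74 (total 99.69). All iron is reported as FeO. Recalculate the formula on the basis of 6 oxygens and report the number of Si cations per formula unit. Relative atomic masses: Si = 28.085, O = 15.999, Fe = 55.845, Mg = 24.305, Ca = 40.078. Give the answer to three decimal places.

1.999 Si apfu

MgO: 14.60/40.304 = 0.36225 mol → 0.36225 mol Mg, 0.36225 mol O.
FeO: 6.53/71.844 = 0.09089 mol → 0.09089 mol Fe, 0.09089 mol O.
CaO: 24.82/56.077 = 0.44261 mol → 0.44261 mol Ca, 0.44261 mol O.
SiO2: 53.74/60.083 = 0.89443 mol → 0.89443 mol Si, 1.78886 mol O.
Total oxygen = 2.68461 mol. Normalization factor = 6/2.68461 = 2.23496.
Si per 6 O = 0.89443 × 2.23496 = 1.999.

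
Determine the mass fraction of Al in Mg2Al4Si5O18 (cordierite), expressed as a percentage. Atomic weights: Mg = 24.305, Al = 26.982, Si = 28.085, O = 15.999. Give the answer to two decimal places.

18.45 mass %

Formula mass = 2·24.305 + 4·26.982 + 5·28.085 + 18·15.999 = 584.945 g/mol, of which 107.928 g is Al.
So Al makes up 107.928/584.945 = 0.1845 of the mass, i.e. 18.45%.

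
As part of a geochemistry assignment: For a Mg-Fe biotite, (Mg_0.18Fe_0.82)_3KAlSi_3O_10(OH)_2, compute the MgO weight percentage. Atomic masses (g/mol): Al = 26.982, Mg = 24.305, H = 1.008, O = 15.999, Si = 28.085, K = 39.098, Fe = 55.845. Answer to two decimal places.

Formula mass = 494.842 g/mol.
0.54 Mg → 0.5400 mol MgO per formula unit; M(MgO) = 40.304, so MgO mass = 21.764 g.
21.764/494.842 × 100 = 4.40 wt%.

4.40 wt%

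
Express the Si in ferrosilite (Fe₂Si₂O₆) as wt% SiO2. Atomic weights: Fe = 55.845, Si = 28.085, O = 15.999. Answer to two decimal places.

Formula mass = 263.854 g/mol.
2 Si → 2.0000 mol SiO2 per formula unit; M(SiO2) = 60.083, so SiO2 mass = 120.166 g.
120.166/263.854 × 100 = 45.54 wt%.

45.54 wt%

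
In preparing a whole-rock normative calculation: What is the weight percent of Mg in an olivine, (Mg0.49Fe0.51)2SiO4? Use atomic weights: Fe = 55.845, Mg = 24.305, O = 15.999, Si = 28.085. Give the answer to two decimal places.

M((Mg0.49Fe0.51)2SiO4) = 172.862 g/mol.
Mg contributes 0.98 × 24.305 = 23.819 g per mole.
23.819/172.862 = 0.1378 → 13.78%.

13.78 wt%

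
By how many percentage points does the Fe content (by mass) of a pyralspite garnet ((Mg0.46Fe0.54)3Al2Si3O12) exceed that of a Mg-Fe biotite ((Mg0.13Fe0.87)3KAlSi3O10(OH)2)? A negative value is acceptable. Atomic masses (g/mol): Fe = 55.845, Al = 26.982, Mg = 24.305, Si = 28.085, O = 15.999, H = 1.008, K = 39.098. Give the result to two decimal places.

-9.26 percentage points

First mineral: 90.469 g Fe in 454.217 g formula = 19.92 wt% Fe.
Second mineral: 145.755 g Fe in 499.573 g formula = 29.18 wt% Fe.
19.92% − 29.18% gives a difference of -9.26 percentage points.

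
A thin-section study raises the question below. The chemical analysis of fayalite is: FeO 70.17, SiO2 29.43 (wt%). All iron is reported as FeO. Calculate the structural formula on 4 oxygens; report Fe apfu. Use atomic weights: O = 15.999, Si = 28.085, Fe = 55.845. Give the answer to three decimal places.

70.17 wt% FeO ÷ 71.844 g/mol = 0.97670 mol, giving 0.97670 Fe and 0.97670 O.
29.43 wt% SiO2 ÷ 60.083 g/mol = 0.48982 mol, giving 0.48982 Si and 0.97964 O.
Oxygen sums to 1.95634; scaling by 4/1.95634 = 2.04463 puts the formula on 4 O.
Fe: 0.97670 × 2.04463 = 1.997 atoms per formula unit.

1.997 Fe apfu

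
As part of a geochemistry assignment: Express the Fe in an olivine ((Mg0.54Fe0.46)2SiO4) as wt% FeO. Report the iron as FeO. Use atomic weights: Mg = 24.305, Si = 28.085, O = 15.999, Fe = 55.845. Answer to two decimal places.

M((Mg0.54Fe0.46)2SiO4) = 169.708 g/mol; M(FeO) = 71.844 g/mol.
Moles FeO per formula unit = 0.92 Fe ÷ 1 = 0.9200.
FeO fraction = (0.9200 × 71.844) / 169.708 = 66.096/169.708 = 0.3895.

38.95 wt%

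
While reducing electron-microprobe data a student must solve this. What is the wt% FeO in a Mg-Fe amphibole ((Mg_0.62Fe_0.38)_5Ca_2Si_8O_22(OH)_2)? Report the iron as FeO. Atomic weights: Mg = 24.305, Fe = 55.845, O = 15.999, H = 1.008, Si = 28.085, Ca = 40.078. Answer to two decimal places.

Molar mass of (Mg_0.62Fe_0.38)_5Ca_2Si_8O_22(OH)_2 = 3.10*24.305 + 1.90*55.845 + 2*40.078 + 8*28.085 + 24*15.999 + 2*1.008 = 872.279 g/mol.
Each formula unit contains 1.90 Fe, equivalent to 1.90/1 = 1.9000 mol FeO.
M(FeO) = 1×55.845 + 1×15.999 = 71.844 g/mol.
Mass of FeO per formula unit = 1.9000 × 71.844 = 136.504 g.
FeO wt% = 136.504 / 872.279 × 100 = 15.65%.

15.65 wt%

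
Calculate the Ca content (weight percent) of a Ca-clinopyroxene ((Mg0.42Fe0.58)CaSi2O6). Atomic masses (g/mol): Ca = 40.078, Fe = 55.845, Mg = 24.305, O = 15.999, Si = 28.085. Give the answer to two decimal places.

Molar mass of (Mg0.42Fe0.58)CaSi2O6: 0.42×24.305 + 0.58×55.845 + 1×40.078 + 2×28.085 + 6×15.999 = 234.840 g/mol.
Mass of Ca per formula unit: 1 × 40.078 = 40.078 g.
Weight fraction Ca = 40.078 / 234.840 = 0.1707.

17.07 weight percent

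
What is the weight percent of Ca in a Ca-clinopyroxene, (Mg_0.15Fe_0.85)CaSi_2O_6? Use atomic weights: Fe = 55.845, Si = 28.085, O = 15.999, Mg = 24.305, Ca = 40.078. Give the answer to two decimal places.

16.47 mass %

Formula mass = 0.15·24.305 + 0.85·55.845 + 1·40.078 + 2·28.085 + 6·15.999 = 243.356 g/mol, of which 40.078 g is Ca.
So Ca makes up 40.078/243.356 = 0.1647 of the mass, i.e. 16.47%.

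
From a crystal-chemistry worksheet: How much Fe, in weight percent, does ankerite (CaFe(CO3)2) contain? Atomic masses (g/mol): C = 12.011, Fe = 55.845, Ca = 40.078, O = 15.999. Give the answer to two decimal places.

25.86 weight percent

M(CaFe(CO3)2) = 215.939 g/mol.
Fe contributes 1 × 55.845 = 55.845 g per mole.
55.845/215.939 = 0.2586 → 25.86%.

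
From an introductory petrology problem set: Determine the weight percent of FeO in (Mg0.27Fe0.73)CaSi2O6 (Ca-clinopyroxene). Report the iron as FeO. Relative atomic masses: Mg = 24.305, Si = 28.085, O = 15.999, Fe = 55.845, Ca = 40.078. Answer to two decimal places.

21.89 wt%

M((Mg0.27Fe0.73)CaSi2O6) = 239.571 g/mol; M(FeO) = 71.844 g/mol.
Moles FeO per formula unit = 0.73 Fe ÷ 1 = 0.7300.
FeO fraction = (0.7300 × 71.844) / 239.571 = 52.446/239.571 = 0.2189.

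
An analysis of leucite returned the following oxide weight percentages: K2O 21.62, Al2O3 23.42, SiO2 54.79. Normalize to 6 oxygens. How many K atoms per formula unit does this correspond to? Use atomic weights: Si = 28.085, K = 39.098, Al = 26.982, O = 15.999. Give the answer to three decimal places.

21.62 wt% K2O ÷ 94.195 g/mol = 0.22952 mol, giving 0.45904 K and 0.22952 O.
23.42 wt% Al2O3 ÷ 101.961 g/mol = 0.22970 mol, giving 0.45940 Al and 0.68910 O.
54.79 wt% SiO2 ÷ 60.083 g/mol = 0.91191 mol, giving 0.91191 Si and 1.82382 O.
Oxygen sums to 2.74244; scaling by 6/2.74244 = 2.18783 puts the formula on 6 O.
K: 0.45904 × 2.18783 = 1.004 atoms per formula unit.

1.004 K apfu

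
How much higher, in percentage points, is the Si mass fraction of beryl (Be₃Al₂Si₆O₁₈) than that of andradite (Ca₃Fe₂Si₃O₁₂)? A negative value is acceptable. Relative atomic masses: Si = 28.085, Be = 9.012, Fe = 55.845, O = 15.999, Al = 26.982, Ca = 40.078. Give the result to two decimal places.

14.77 percentage points

First mineral: 168.510 g Si in 537.492 g formula = 31.35 wt% Si.
Second mineral: 84.255 g Si in 508.167 g formula = 16.58 wt% Si.
31.35% − 16.58% gives a difference of 14.77 percentage points.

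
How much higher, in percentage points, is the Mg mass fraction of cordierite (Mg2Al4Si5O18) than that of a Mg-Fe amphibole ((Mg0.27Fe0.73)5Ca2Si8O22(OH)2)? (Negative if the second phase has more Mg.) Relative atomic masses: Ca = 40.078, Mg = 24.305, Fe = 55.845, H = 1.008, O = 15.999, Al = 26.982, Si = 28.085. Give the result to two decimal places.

First mineral: 48.610 g Mg in 584.945 g formula = 8.31 wt% Mg.
Second mineral: 32.812 g Mg in 927.474 g formula = 3.54 wt% Mg.
8.31% − 3.54% gives a difference of 4.77 percentage points.

4.77 percentage points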